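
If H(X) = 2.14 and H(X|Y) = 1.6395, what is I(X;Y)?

I(X;Y) = H(X) - H(X|Y)
I(X;Y) = 2.14 - 1.6395 = 0.5005 bits


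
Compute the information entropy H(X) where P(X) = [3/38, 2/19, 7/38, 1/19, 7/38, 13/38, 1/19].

H(X) = -Σ p(x) log₂ p(x)
  -3/38 × log₂(3/38) = 0.2892
  -2/19 × log₂(2/19) = 0.3419
  -7/38 × log₂(7/38) = 0.4496
  -1/19 × log₂(1/19) = 0.2236
  -7/38 × log₂(7/38) = 0.4496
  -13/38 × log₂(13/38) = 0.5294
  -1/19 × log₂(1/19) = 0.2236
H(X) = 2.5068 bits


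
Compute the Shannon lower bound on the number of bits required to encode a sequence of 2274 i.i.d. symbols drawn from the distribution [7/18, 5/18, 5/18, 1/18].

Entropy H = 1.7882 bits/symbol
Minimum bits = H × n = 1.7882 × 2274
= 4066.40 bits


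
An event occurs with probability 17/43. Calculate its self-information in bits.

Information content I(x) = -log₂(p(x))
I = -log₂(17/43) = -log₂(0.3953)
I = 1.3388 bits


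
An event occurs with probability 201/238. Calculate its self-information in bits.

Information content I(x) = -log₂(p(x))
I = -log₂(201/238) = -log₂(0.8445)
I = 0.2438 bits


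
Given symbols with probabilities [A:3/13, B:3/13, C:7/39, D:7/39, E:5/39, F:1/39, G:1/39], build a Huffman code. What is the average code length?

Huffman tree construction:
Combine smallest probabilities repeatedly
Resulting codes:
  A: 01 (length 2)
  B: 10 (length 2)
  C: 110 (length 3)
  D: 111 (length 3)
  E: 001 (length 3)
  F: 0000 (length 4)
  G: 0001 (length 4)
Average length = Σ p(s) × length(s) = 2.5897 bits


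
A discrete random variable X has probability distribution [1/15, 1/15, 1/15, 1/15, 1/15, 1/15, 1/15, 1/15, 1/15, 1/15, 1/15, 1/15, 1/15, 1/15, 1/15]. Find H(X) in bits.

H(X) = -Σ p(x) log₂ p(x)
  -1/15 × log₂(1/15) = 0.2605
  -1/15 × log₂(1/15) = 0.2605
  -1/15 × log₂(1/15) = 0.2605
  -1/15 × log₂(1/15) = 0.2605
  -1/15 × log₂(1/15) = 0.2605
  -1/15 × log₂(1/15) = 0.2605
  -1/15 × log₂(1/15) = 0.2605
  -1/15 × log₂(1/15) = 0.2605
  -1/15 × log₂(1/15) = 0.2605
  -1/15 × log₂(1/15) = 0.2605
  -1/15 × log₂(1/15) = 0.2605
  -1/15 × log₂(1/15) = 0.2605
  -1/15 × log₂(1/15) = 0.2605
  -1/15 × log₂(1/15) = 0.2605
  -1/15 × log₂(1/15) = 0.2605
H(X) = 3.9069 bits


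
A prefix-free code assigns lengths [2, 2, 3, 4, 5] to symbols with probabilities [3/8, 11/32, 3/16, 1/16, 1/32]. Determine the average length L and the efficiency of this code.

Average length L = Σ p_i × l_i = 2.4062 bits
Entropy H = 1.9193 bits
Efficiency η = H/L × 100% = 79.76%


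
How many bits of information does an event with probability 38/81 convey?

Information content I(x) = -log₂(p(x))
I = -log₂(38/81) = -log₂(0.4691)
I = 1.0919 bits


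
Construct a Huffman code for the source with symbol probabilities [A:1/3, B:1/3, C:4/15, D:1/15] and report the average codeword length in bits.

Huffman tree construction:
Combine smallest probabilities repeatedly
Resulting codes:
  A: 10 (length 2)
  B: 11 (length 2)
  C: 01 (length 2)
  D: 00 (length 2)
Average length = Σ p(s) × length(s) = 2.0000 bits


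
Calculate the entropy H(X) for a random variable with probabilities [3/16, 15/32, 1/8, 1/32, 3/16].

H(X) = -Σ p(x) log₂ p(x)
  -3/16 × log₂(3/16) = 0.4528
  -15/32 × log₂(15/32) = 0.5124
  -1/8 × log₂(1/8) = 0.3750
  -1/32 × log₂(1/32) = 0.1562
  -3/16 × log₂(3/16) = 0.4528
H(X) = 1.9493 bits


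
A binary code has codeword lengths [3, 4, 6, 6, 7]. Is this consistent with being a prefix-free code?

Kraft inequality: Σ 2^(-l_i) ≤ 1 for prefix-free code
Calculating: 2^(-3) + 2^(-4) + 2^(-6) + 2^(-6) + 2^(-7)
= 0.125 + 0.0625 + 0.015625 + 0.015625 + 0.0078125
= 0.2266
Since 0.2266 ≤ 1, prefix-free code exists


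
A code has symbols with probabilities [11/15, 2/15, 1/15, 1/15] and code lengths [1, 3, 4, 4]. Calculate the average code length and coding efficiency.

Average length L = Σ p_i × l_i = 1.6667 bits
Entropy H = 1.2366 bits
Efficiency η = H/L × 100% = 74.20%


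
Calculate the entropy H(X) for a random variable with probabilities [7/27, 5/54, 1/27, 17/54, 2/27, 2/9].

H(X) = -Σ p(x) log₂ p(x)
  -7/27 × log₂(7/27) = 0.5049
  -5/54 × log₂(5/54) = 0.3179
  -1/27 × log₂(1/27) = 0.1761
  -17/54 × log₂(17/54) = 0.5249
  -2/27 × log₂(2/27) = 0.2781
  -2/9 × log₂(2/9) = 0.4822
H(X) = 2.2842 bits


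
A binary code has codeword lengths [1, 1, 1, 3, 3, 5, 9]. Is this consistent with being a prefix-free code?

Kraft inequality: Σ 2^(-l_i) ≤ 1 for prefix-free code
Calculating: 2^(-1) + 2^(-1) + 2^(-1) + 2^(-3) + 2^(-3) + 2^(-5) + 2^(-9)
= 0.5 + 0.5 + 0.5 + 0.125 + 0.125 + 0.03125 + 0.001953125
= 1.7832
Since 1.7832 > 1, prefix-free code does not exist


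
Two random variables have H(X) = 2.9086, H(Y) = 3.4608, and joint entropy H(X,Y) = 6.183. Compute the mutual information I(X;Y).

I(X;Y) = H(X) + H(Y) - H(X,Y)
I(X;Y) = 2.9086 + 3.4608 - 6.183 = 0.1864 bits


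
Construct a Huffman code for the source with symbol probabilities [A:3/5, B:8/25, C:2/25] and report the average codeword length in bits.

Huffman tree construction:
Combine smallest probabilities repeatedly
Resulting codes:
  A: 1 (length 1)
  B: 01 (length 2)
  C: 00 (length 2)
Average length = Σ p(s) × length(s) = 1.4000 bits


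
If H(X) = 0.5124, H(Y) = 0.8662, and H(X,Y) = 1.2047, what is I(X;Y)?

I(X;Y) = H(X) + H(Y) - H(X,Y)
I(X;Y) = 0.5124 + 0.8662 - 1.2047 = 0.1739 bits


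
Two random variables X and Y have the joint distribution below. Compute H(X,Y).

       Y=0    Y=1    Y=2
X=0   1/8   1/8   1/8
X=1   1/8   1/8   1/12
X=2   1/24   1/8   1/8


H(X,Y) = -Σ p(x,y) log₂ p(x,y)
  p(0,0)=1/8: -0.1250 × log₂(0.1250) = 0.3750
  p(0,1)=1/8: -0.1250 × log₂(0.1250) = 0.3750
  p(0,2)=1/8: -0.1250 × log₂(0.1250) = 0.3750
  p(1,0)=1/8: -0.1250 × log₂(0.1250) = 0.3750
  p(1,1)=1/8: -0.1250 × log₂(0.1250) = 0.3750
  p(1,2)=1/12: -0.0833 × log₂(0.0833) = 0.2987
  p(2,0)=1/24: -0.0417 × log₂(0.0417) = 0.1910
  p(2,1)=1/8: -0.1250 × log₂(0.1250) = 0.3750
  p(2,2)=1/8: -0.1250 × log₂(0.1250) = 0.3750
H(X,Y) = 3.1148 bits


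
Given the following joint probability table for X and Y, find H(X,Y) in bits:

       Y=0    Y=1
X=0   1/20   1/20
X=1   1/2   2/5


H(X,Y) = -Σ p(x,y) log₂ p(x,y)
  p(0,0)=1/20: -0.0500 × log₂(0.0500) = 0.2161
  p(0,1)=1/20: -0.0500 × log₂(0.0500) = 0.2161
  p(1,0)=1/2: -0.5000 × log₂(0.5000) = 0.5000
  p(1,1)=2/5: -0.4000 × log₂(0.4000) = 0.5288
H(X,Y) = 1.4610 bits


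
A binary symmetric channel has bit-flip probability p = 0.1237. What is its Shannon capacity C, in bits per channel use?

For BSC with error probability p:
C = 1 - H(p) where H(p) is binary entropy
H(0.1237) = -0.1237 × log₂(0.1237) - 0.8763 × log₂(0.8763)
H(p) = 0.5399
C = 1 - 0.5399 = 0.4601 bits/use


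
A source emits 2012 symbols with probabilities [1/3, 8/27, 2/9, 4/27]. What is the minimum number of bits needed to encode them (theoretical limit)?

Entropy H = 1.9386 bits/symbol
Minimum bits = H × n = 1.9386 × 2012
= 3900.51 bits


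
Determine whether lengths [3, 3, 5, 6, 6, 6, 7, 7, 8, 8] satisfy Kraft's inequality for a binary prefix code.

Kraft inequality: Σ 2^(-l_i) ≤ 1 for prefix-free code
Calculating: 2^(-3) + 2^(-3) + 2^(-5) + 2^(-6) + 2^(-6) + 2^(-6) + 2^(-7) + 2^(-7) + 2^(-8) + 2^(-8)
= 0.125 + 0.125 + 0.03125 + 0.015625 + 0.015625 + 0.015625 + 0.0078125 + 0.0078125 + 0.00390625 + 0.00390625
= 0.3516
Since 0.3516 ≤ 1, prefix-free code exists


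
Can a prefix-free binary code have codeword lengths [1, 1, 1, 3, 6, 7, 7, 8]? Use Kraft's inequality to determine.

Kraft inequality: Σ 2^(-l_i) ≤ 1 for prefix-free code
Calculating: 2^(-1) + 2^(-1) + 2^(-1) + 2^(-3) + 2^(-6) + 2^(-7) + 2^(-7) + 2^(-8)
= 0.5 + 0.5 + 0.5 + 0.125 + 0.015625 + 0.0078125 + 0.0078125 + 0.00390625
= 1.6602
Since 1.6602 > 1, prefix-free code does not exist


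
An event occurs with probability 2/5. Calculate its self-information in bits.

Information content I(x) = -log₂(p(x))
I = -log₂(2/5) = -log₂(0.4000)
I = 1.3219 bits


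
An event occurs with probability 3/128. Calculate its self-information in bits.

Information content I(x) = -log₂(p(x))
I = -log₂(3/128) = -log₂(0.0234)
I = 5.4150 bits


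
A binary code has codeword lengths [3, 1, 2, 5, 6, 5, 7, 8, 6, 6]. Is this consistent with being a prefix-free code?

Kraft inequality: Σ 2^(-l_i) ≤ 1 for prefix-free code
Calculating: 2^(-3) + 2^(-1) + 2^(-2) + 2^(-5) + 2^(-6) + 2^(-5) + 2^(-7) + 2^(-8) + 2^(-6) + 2^(-6)
= 0.125 + 0.5 + 0.25 + 0.03125 + 0.015625 + 0.03125 + 0.0078125 + 0.00390625 + 0.015625 + 0.015625
= 0.9961
Since 0.9961 ≤ 1, prefix-free code exists


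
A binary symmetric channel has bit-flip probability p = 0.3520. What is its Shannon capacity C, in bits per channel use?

For BSC with error probability p:
C = 1 - H(p) where H(p) is binary entropy
H(0.3520) = -0.3520 × log₂(0.3520) - 0.6480 × log₂(0.6480)
H(p) = 0.9358
C = 1 - 0.9358 = 0.0642 bits/use


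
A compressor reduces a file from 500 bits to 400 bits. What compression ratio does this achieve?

Compression ratio = Original / Compressed
= 500 / 400 = 1.25:1


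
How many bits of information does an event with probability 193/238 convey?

Information content I(x) = -log₂(p(x))
I = -log₂(193/238) = -log₂(0.8109)
I = 0.3024 bits


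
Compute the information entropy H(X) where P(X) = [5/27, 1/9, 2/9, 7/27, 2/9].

H(X) = -Σ p(x) log₂ p(x)
  -5/27 × log₂(5/27) = 0.4505
  -1/9 × log₂(1/9) = 0.3522
  -2/9 × log₂(2/9) = 0.4822
  -7/27 × log₂(7/27) = 0.5049
  -2/9 × log₂(2/9) = 0.4822
H(X) = 2.2721 bits


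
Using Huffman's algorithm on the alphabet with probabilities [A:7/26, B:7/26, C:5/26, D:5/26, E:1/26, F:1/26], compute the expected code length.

Huffman tree construction:
Combine smallest probabilities repeatedly
Resulting codes:
  A: 01 (length 2)
  B: 10 (length 2)
  C: 111 (length 3)
  D: 00 (length 2)
  E: 1100 (length 4)
  F: 1101 (length 4)
Average length = Σ p(s) × length(s) = 2.3462 bits


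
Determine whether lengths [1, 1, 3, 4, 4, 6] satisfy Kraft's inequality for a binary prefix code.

Kraft inequality: Σ 2^(-l_i) ≤ 1 for prefix-free code
Calculating: 2^(-1) + 2^(-1) + 2^(-3) + 2^(-4) + 2^(-4) + 2^(-6)
= 0.5 + 0.5 + 0.125 + 0.0625 + 0.0625 + 0.015625
= 1.2656
Since 1.2656 > 1, prefix-free code does not exist


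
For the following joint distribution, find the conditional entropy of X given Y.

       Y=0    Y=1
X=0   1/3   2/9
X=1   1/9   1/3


H(X|Y) = Σ_y p(y) H(X|Y=y)
  p(Y=0) = 4/9, H(X|Y=0) = 0.8113
  p(Y=1) = 5/9, H(X|Y=1) = 0.9710
H(X|Y) = 0.4444×0.8113 + 0.5556×0.9710 = 0.9000 bits


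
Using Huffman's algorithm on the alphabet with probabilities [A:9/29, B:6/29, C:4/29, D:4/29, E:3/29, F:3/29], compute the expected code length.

Huffman tree construction:
Combine smallest probabilities repeatedly
Resulting codes:
  A: 11 (length 2)
  B: 00 (length 2)
  C: 100 (length 3)
  D: 101 (length 3)
  E: 010 (length 3)
  F: 011 (length 3)
Average length = Σ p(s) × length(s) = 2.4828 bits


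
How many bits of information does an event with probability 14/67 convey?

Information content I(x) = -log₂(p(x))
I = -log₂(14/67) = -log₂(0.2090)
I = 2.2587 bits


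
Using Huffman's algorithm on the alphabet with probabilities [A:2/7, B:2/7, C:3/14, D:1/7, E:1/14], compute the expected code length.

Huffman tree construction:
Combine smallest probabilities repeatedly
Resulting codes:
  A: 10 (length 2)
  B: 11 (length 2)
  C: 00 (length 2)
  D: 011 (length 3)
  E: 010 (length 3)
Average length = Σ p(s) × length(s) = 2.2143 bits


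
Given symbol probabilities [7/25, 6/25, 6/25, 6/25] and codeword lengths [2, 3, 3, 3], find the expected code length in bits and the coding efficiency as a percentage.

Average length L = Σ p_i × l_i = 2.7200 bits
Entropy H = 1.9966 bits
Efficiency η = H/L × 100% = 73.41%


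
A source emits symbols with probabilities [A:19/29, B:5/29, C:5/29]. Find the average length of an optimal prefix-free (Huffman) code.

Huffman tree construction:
Combine smallest probabilities repeatedly
Resulting codes:
  A: 1 (length 1)
  B: 00 (length 2)
  C: 01 (length 2)
Average length = Σ p(s) × length(s) = 1.3448 bits


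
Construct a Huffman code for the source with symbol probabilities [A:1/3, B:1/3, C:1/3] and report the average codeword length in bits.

Huffman tree construction:
Combine smallest probabilities repeatedly
Resulting codes:
  A: 10 (length 2)
  B: 11 (length 2)
  C: 0 (length 1)
Average length = Σ p(s) × length(s) = 1.6667 bits


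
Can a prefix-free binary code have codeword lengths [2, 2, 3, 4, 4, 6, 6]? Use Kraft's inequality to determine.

Kraft inequality: Σ 2^(-l_i) ≤ 1 for prefix-free code
Calculating: 2^(-2) + 2^(-2) + 2^(-3) + 2^(-4) + 2^(-4) + 2^(-6) + 2^(-6)
= 0.25 + 0.25 + 0.125 + 0.0625 + 0.0625 + 0.015625 + 0.015625
= 0.7812
Since 0.7812 ≤ 1, prefix-free code exists


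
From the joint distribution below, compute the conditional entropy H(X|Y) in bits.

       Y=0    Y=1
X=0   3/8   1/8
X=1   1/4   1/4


H(X|Y) = Σ_y p(y) H(X|Y=y)
  p(Y=0) = 5/8, H(X|Y=0) = 0.9710
  p(Y=1) = 3/8, H(X|Y=1) = 0.9183
H(X|Y) = 0.6250×0.9710 + 0.3750×0.9183 = 0.9512 bits


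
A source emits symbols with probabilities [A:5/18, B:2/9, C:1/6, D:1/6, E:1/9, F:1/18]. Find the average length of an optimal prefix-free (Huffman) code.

Huffman tree construction:
Combine smallest probabilities repeatedly
Resulting codes:
  A: 10 (length 2)
  B: 01 (length 2)
  C: 110 (length 3)
  D: 111 (length 3)
  E: 001 (length 3)
  F: 000 (length 3)
Average length = Σ p(s) × length(s) = 2.5000 bits


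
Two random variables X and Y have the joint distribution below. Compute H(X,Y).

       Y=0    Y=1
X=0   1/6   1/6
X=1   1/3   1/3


H(X,Y) = -Σ p(x,y) log₂ p(x,y)
  p(0,0)=1/6: -0.1667 × log₂(0.1667) = 0.4308
  p(0,1)=1/6: -0.1667 × log₂(0.1667) = 0.4308
  p(1,0)=1/3: -0.3333 × log₂(0.3333) = 0.5283
  p(1,1)=1/3: -0.3333 × log₂(0.3333) = 0.5283
H(X,Y) = 1.9183 bits


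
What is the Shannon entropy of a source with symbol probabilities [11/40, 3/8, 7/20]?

H(X) = -Σ p(x) log₂ p(x)
  -11/40 × log₂(11/40) = 0.5122
  -3/8 × log₂(3/8) = 0.5306
  -7/20 × log₂(7/20) = 0.5301
H(X) = 1.5729 bits


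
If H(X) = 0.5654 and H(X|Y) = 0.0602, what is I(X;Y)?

I(X;Y) = H(X) - H(X|Y)
I(X;Y) = 0.5654 - 0.0602 = 0.5052 bits


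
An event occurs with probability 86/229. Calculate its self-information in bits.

Information content I(x) = -log₂(p(x))
I = -log₂(86/229) = -log₂(0.3755)
I = 1.4129 bits


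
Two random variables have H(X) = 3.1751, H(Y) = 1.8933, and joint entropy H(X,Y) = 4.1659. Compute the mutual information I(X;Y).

I(X;Y) = H(X) + H(Y) - H(X,Y)
I(X;Y) = 3.1751 + 1.8933 - 4.1659 = 0.9025 bits


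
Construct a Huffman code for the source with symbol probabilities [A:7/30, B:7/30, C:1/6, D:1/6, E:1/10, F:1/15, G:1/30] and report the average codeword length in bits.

Huffman tree construction:
Combine smallest probabilities repeatedly
Resulting codes:
  A: 01 (length 2)
  B: 10 (length 2)
  C: 110 (length 3)
  D: 111 (length 3)
  E: 000 (length 3)
  F: 0011 (length 4)
  G: 0010 (length 4)
Average length = Σ p(s) × length(s) = 2.6333 bits


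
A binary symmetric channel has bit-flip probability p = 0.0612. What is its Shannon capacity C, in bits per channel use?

For BSC with error probability p:
C = 1 - H(p) where H(p) is binary entropy
H(0.0612) = -0.0612 × log₂(0.0612) - 0.9388 × log₂(0.9388)
H(p) = 0.3322
C = 1 - 0.3322 = 0.6678 bits/use


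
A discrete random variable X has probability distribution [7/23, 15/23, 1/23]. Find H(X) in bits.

H(X) = -Σ p(x) log₂ p(x)
  -7/23 × log₂(7/23) = 0.5223
  -15/23 × log₂(15/23) = 0.4022
  -1/23 × log₂(1/23) = 0.1967
H(X) = 1.1212 bits


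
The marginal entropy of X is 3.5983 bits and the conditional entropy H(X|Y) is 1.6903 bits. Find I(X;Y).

I(X;Y) = H(X) - H(X|Y)
I(X;Y) = 3.5983 - 1.6903 = 1.908 bits


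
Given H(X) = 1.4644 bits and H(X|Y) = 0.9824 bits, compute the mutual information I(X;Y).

I(X;Y) = H(X) - H(X|Y)
I(X;Y) = 1.4644 - 0.9824 = 0.482 bits


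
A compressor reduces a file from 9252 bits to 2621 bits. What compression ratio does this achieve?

Compression ratio = Original / Compressed
= 9252 / 2621 = 3.53:1


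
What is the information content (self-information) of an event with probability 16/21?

Information content I(x) = -log₂(p(x))
I = -log₂(16/21) = -log₂(0.7619)
I = 0.3923 bits


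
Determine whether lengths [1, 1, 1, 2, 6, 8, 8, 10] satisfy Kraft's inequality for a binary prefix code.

Kraft inequality: Σ 2^(-l_i) ≤ 1 for prefix-free code
Calculating: 2^(-1) + 2^(-1) + 2^(-1) + 2^(-2) + 2^(-6) + 2^(-8) + 2^(-8) + 2^(-10)
= 0.5 + 0.5 + 0.5 + 0.25 + 0.015625 + 0.00390625 + 0.00390625 + 0.0009765625
= 1.7744
Since 1.7744 > 1, prefix-free code does not exist


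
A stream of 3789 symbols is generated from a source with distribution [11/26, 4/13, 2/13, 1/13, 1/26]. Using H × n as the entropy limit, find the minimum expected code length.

Entropy H = 1.9291 bits/symbol
Minimum bits = H × n = 1.9291 × 3789
= 7309.52 bits


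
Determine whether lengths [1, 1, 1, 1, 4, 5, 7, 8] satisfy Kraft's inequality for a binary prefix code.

Kraft inequality: Σ 2^(-l_i) ≤ 1 for prefix-free code
Calculating: 2^(-1) + 2^(-1) + 2^(-1) + 2^(-1) + 2^(-4) + 2^(-5) + 2^(-7) + 2^(-8)
= 0.5 + 0.5 + 0.5 + 0.5 + 0.0625 + 0.03125 + 0.0078125 + 0.00390625
= 2.1055
Since 2.1055 > 1, prefix-free code does not exist


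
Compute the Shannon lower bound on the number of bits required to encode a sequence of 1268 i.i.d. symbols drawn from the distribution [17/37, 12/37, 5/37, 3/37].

Entropy H = 1.7265 bits/symbol
Minimum bits = H × n = 1.7265 × 1268
= 2189.14 bits


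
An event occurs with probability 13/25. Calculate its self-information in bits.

Information content I(x) = -log₂(p(x))
I = -log₂(13/25) = -log₂(0.5200)
I = 0.9434 bits


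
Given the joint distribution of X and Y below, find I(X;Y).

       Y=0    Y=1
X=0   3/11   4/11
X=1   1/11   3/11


H(X) = 0.9457, H(Y) = 0.9457, H(X,Y) = 1.8676
I(X;Y) = H(X) + H(Y) - H(X,Y) = 0.0237 bits


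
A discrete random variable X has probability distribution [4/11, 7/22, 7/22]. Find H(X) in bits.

H(X) = -Σ p(x) log₂ p(x)
  -4/11 × log₂(4/11) = 0.5307
  -7/22 × log₂(7/22) = 0.5257
  -7/22 × log₂(7/22) = 0.5257
H(X) = 1.5820 bits


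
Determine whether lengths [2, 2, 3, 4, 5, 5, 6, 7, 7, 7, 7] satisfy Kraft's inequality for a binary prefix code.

Kraft inequality: Σ 2^(-l_i) ≤ 1 for prefix-free code
Calculating: 2^(-2) + 2^(-2) + 2^(-3) + 2^(-4) + 2^(-5) + 2^(-5) + 2^(-6) + 2^(-7) + 2^(-7) + 2^(-7) + 2^(-7)
= 0.25 + 0.25 + 0.125 + 0.0625 + 0.03125 + 0.03125 + 0.015625 + 0.0078125 + 0.0078125 + 0.0078125 + 0.0078125
= 0.7969
Since 0.7969 ≤ 1, prefix-free code exists


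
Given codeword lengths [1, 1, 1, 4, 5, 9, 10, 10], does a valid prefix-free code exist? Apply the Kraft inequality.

Kraft inequality: Σ 2^(-l_i) ≤ 1 for prefix-free code
Calculating: 2^(-1) + 2^(-1) + 2^(-1) + 2^(-4) + 2^(-5) + 2^(-9) + 2^(-10) + 2^(-10)
= 0.5 + 0.5 + 0.5 + 0.0625 + 0.03125 + 0.001953125 + 0.0009765625 + 0.0009765625
= 1.5977
Since 1.5977 > 1, prefix-free code does not exist


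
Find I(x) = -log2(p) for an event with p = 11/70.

Information content I(x) = -log₂(p(x))
I = -log₂(11/70) = -log₂(0.1571)
I = 2.6699 bits


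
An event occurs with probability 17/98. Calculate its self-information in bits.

Information content I(x) = -log₂(p(x))
I = -log₂(17/98) = -log₂(0.1735)
I = 2.5272 bits


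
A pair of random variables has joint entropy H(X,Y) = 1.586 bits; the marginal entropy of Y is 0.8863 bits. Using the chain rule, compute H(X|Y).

Chain rule: H(X,Y) = H(X|Y) + H(Y)
H(X|Y) = H(X,Y) - H(Y) = 1.586 - 0.8863 = 0.6997 bits


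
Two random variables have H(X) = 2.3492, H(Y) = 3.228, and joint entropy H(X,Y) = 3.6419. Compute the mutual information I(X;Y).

I(X;Y) = H(X) + H(Y) - H(X,Y)
I(X;Y) = 2.3492 + 3.228 - 3.6419 = 1.9353 bits


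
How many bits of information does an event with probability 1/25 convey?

Information content I(x) = -log₂(p(x))
I = -log₂(1/25) = -log₂(0.0400)
I = 4.6439 bits


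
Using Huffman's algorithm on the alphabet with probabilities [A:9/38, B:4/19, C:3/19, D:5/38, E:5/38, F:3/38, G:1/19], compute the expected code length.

Huffman tree construction:
Combine smallest probabilities repeatedly
Resulting codes:
  A: 01 (length 2)
  B: 00 (length 2)
  C: 111 (length 3)
  D: 100 (length 3)
  E: 101 (length 3)
  F: 1101 (length 4)
  G: 1100 (length 4)
Average length = Σ p(s) × length(s) = 2.6842 bits


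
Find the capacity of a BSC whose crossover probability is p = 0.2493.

For BSC with error probability p:
C = 1 - H(p) where H(p) is binary entropy
H(0.2493) = -0.2493 × log₂(0.2493) - 0.7507 × log₂(0.7507)
H(p) = 0.8102
C = 1 - 0.8102 = 0.1898 bits/use


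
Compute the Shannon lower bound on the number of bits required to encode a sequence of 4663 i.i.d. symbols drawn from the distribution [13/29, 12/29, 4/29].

Entropy H = 1.4399 bits/symbol
Minimum bits = H × n = 1.4399 × 4663
= 6714.11 bits


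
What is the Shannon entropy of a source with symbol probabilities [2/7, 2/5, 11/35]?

H(X) = -Σ p(x) log₂ p(x)
  -2/7 × log₂(2/7) = 0.5164
  -2/5 × log₂(2/5) = 0.5288
  -11/35 × log₂(11/35) = 0.5248
H(X) = 1.5700 bits


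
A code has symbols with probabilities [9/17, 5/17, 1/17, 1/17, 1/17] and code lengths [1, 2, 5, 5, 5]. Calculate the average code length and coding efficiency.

Average length L = Σ p_i × l_i = 2.0000 bits
Entropy H = 1.7263 bits
Efficiency η = H/L × 100% = 86.32%


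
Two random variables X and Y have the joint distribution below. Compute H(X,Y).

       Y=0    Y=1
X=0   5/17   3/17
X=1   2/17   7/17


H(X,Y) = -Σ p(x,y) log₂ p(x,y)
  p(0,0)=5/17: -0.2941 × log₂(0.2941) = 0.5193
  p(0,1)=3/17: -0.1765 × log₂(0.1765) = 0.4416
  p(1,0)=2/17: -0.1176 × log₂(0.1176) = 0.3632
  p(1,1)=7/17: -0.4118 × log₂(0.4118) = 0.5271
H(X,Y) = 1.8512 bits


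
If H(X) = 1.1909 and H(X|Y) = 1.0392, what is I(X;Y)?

I(X;Y) = H(X) - H(X|Y)
I(X;Y) = 1.1909 - 1.0392 = 0.1517 bits


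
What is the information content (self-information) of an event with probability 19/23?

Information content I(x) = -log₂(p(x))
I = -log₂(19/23) = -log₂(0.8261)
I = 0.2756 bits


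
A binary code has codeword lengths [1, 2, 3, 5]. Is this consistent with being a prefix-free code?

Kraft inequality: Σ 2^(-l_i) ≤ 1 for prefix-free code
Calculating: 2^(-1) + 2^(-2) + 2^(-3) + 2^(-5)
= 0.5 + 0.25 + 0.125 + 0.03125
= 0.9062
Since 0.9062 ≤ 1, prefix-free code exists


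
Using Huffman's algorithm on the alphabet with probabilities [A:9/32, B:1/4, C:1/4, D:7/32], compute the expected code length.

Huffman tree construction:
Combine smallest probabilities repeatedly
Resulting codes:
  A: 11 (length 2)
  B: 01 (length 2)
  C: 10 (length 2)
  D: 00 (length 2)
Average length = Σ p(s) × length(s) = 2.0000 bits


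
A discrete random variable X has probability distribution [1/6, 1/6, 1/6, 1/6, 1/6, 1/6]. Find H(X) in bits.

H(X) = -Σ p(x) log₂ p(x)
  -1/6 × log₂(1/6) = 0.4308
  -1/6 × log₂(1/6) = 0.4308
  -1/6 × log₂(1/6) = 0.4308
  -1/6 × log₂(1/6) = 0.4308
  -1/6 × log₂(1/6) = 0.4308
  -1/6 × log₂(1/6) = 0.4308
H(X) = 2.5850 bits


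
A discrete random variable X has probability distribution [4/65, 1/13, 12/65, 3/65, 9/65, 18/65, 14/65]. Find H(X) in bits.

H(X) = -Σ p(x) log₂ p(x)
  -4/65 × log₂(4/65) = 0.2475
  -1/13 × log₂(1/13) = 0.2846
  -12/65 × log₂(12/65) = 0.4500
  -3/65 × log₂(3/65) = 0.2048
  -9/65 × log₂(9/65) = 0.3950
  -18/65 × log₂(18/65) = 0.5130
  -14/65 × log₂(14/65) = 0.4771
H(X) = 2.5720 bits


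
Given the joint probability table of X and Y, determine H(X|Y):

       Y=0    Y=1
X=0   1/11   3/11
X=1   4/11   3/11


H(X|Y) = Σ_y p(y) H(X|Y=y)
  p(Y=0) = 5/11, H(X|Y=0) = 0.7219
  p(Y=1) = 6/11, H(X|Y=1) = 1.0000
H(X|Y) = 0.4545×0.7219 + 0.5455×1.0000 = 0.8736 bits


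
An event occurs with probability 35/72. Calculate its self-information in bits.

Information content I(x) = -log₂(p(x))
I = -log₂(35/72) = -log₂(0.4861)
I = 1.0406 bits


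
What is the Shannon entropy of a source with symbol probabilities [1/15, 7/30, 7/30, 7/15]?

H(X) = -Σ p(x) log₂ p(x)
  -1/15 × log₂(1/15) = 0.2605
  -7/30 × log₂(7/30) = 0.4899
  -7/30 × log₂(7/30) = 0.4899
  -7/15 × log₂(7/15) = 0.5131
H(X) = 1.7534 bits


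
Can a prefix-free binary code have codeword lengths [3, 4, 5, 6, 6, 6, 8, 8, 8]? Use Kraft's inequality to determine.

Kraft inequality: Σ 2^(-l_i) ≤ 1 for prefix-free code
Calculating: 2^(-3) + 2^(-4) + 2^(-5) + 2^(-6) + 2^(-6) + 2^(-6) + 2^(-8) + 2^(-8) + 2^(-8)
= 0.125 + 0.0625 + 0.03125 + 0.015625 + 0.015625 + 0.015625 + 0.00390625 + 0.00390625 + 0.00390625
= 0.2773
Since 0.2773 ≤ 1, prefix-free code exists


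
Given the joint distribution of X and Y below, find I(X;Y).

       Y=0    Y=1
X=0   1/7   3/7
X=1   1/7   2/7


H(X) = 0.9852, H(Y) = 0.8631, H(X,Y) = 1.8424
I(X;Y) = H(X) + H(Y) - H(X,Y) = 0.0060 bits


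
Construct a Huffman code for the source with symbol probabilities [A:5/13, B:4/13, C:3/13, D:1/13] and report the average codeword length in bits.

Huffman tree construction:
Combine smallest probabilities repeatedly
Resulting codes:
  A: 0 (length 1)
  B: 10 (length 2)
  C: 111 (length 3)
  D: 110 (length 3)
Average length = Σ p(s) × length(s) = 1.9231 bits


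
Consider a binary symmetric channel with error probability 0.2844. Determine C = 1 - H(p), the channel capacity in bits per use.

For BSC with error probability p:
C = 1 - H(p) where H(p) is binary entropy
H(0.2844) = -0.2844 × log₂(0.2844) - 0.7156 × log₂(0.7156)
H(p) = 0.8614
C = 1 - 0.8614 = 0.1386 bits/use


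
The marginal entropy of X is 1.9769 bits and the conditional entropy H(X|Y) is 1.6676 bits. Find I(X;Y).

I(X;Y) = H(X) - H(X|Y)
I(X;Y) = 1.9769 - 1.6676 = 0.3093 bits


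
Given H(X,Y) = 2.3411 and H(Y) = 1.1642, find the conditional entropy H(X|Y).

Chain rule: H(X,Y) = H(X|Y) + H(Y)
H(X|Y) = H(X,Y) - H(Y) = 2.3411 - 1.1642 = 1.1769 bits


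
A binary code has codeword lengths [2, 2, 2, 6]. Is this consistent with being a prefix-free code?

Kraft inequality: Σ 2^(-l_i) ≤ 1 for prefix-free code
Calculating: 2^(-2) + 2^(-2) + 2^(-2) + 2^(-6)
= 0.25 + 0.25 + 0.25 + 0.015625
= 0.7656
Since 0.7656 ≤ 1, prefix-free code exists


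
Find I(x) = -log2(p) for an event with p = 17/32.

Information content I(x) = -log₂(p(x))
I = -log₂(17/32) = -log₂(0.5312)
I = 0.9125 bits


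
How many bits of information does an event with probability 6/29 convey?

Information content I(x) = -log₂(p(x))
I = -log₂(6/29) = -log₂(0.2069)
I = 2.2730 bits


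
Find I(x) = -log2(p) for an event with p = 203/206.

Information content I(x) = -log₂(p(x))
I = -log₂(203/206) = -log₂(0.9854)
I = 0.0212 bits


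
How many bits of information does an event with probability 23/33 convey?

Information content I(x) = -log₂(p(x))
I = -log₂(23/33) = -log₂(0.6970)
I = 0.5208 bits


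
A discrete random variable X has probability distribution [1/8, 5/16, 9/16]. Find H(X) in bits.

H(X) = -Σ p(x) log₂ p(x)
  -1/8 × log₂(1/8) = 0.3750
  -5/16 × log₂(5/16) = 0.5244
  -9/16 × log₂(9/16) = 0.4669
H(X) = 1.3663 bits


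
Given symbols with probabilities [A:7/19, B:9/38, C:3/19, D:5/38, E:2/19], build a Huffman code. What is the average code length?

Huffman tree construction:
Combine smallest probabilities repeatedly
Resulting codes:
  A: 11 (length 2)
  B: 01 (length 2)
  C: 00 (length 2)
  D: 101 (length 3)
  E: 100 (length 3)
Average length = Σ p(s) × length(s) = 2.2368 bits


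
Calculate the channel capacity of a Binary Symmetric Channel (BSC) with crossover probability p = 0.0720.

For BSC with error probability p:
C = 1 - H(p) where H(p) is binary entropy
H(0.0720) = -0.0720 × log₂(0.0720) - 0.9280 × log₂(0.9280)
H(p) = 0.3733
C = 1 - 0.3733 = 0.6267 bits/use


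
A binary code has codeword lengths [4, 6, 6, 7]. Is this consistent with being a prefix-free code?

Kraft inequality: Σ 2^(-l_i) ≤ 1 for prefix-free code
Calculating: 2^(-4) + 2^(-6) + 2^(-6) + 2^(-7)
= 0.0625 + 0.015625 + 0.015625 + 0.0078125
= 0.1016
Since 0.1016 ≤ 1, prefix-free code exists


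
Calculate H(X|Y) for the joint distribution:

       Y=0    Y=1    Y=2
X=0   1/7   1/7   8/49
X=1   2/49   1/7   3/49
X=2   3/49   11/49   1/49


H(X|Y) = Σ_y p(y) H(X|Y=y)
  p(Y=0) = 12/49, H(X|Y=0) = 1.3844
  p(Y=1) = 25/49, H(X|Y=1) = 1.5496
  p(Y=2) = 12/49, H(X|Y=2) = 1.1887
H(X|Y) = 0.2449×1.3844 + 0.5102×1.5496 + 0.2449×1.1887 = 1.4208 bits


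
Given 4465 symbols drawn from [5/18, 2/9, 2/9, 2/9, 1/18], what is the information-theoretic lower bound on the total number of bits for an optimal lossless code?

Entropy H = 2.1916 bits/symbol
Minimum bits = H × n = 2.1916 × 4465
= 9785.55 bits


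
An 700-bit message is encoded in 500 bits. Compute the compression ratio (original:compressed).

Compression ratio = Original / Compressed
= 700 / 500 = 1.40:1


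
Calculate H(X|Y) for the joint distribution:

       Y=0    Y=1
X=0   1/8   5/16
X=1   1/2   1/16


H(X|Y) = Σ_y p(y) H(X|Y=y)
  p(Y=0) = 5/8, H(X|Y=0) = 0.7219
  p(Y=1) = 3/8, H(X|Y=1) = 0.6500
H(X|Y) = 0.6250×0.7219 + 0.3750×0.6500 = 0.6950 bits


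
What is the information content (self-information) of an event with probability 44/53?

Information content I(x) = -log₂(p(x))
I = -log₂(44/53) = -log₂(0.8302)
I = 0.2685 bits


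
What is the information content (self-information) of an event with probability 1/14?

Information content I(x) = -log₂(p(x))
I = -log₂(1/14) = -log₂(0.0714)
I = 3.8074 bits


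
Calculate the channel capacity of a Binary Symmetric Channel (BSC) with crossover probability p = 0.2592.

For BSC with error probability p:
C = 1 - H(p) where H(p) is binary entropy
H(0.2592) = -0.2592 × log₂(0.2592) - 0.7408 × log₂(0.7408)
H(p) = 0.8255
C = 1 - 0.8255 = 0.1745 bits/use


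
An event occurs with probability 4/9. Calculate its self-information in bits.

Information content I(x) = -log₂(p(x))
I = -log₂(4/9) = -log₂(0.4444)
I = 1.1699 bits


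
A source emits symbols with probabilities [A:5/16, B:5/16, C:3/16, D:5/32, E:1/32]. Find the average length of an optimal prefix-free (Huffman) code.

Huffman tree construction:
Combine smallest probabilities repeatedly
Resulting codes:
  A: 10 (length 2)
  B: 11 (length 2)
  C: 00 (length 2)
  D: 011 (length 3)
  E: 010 (length 3)
Average length = Σ p(s) × length(s) = 2.1875 bits


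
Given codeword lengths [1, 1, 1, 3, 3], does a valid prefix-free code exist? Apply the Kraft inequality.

Kraft inequality: Σ 2^(-l_i) ≤ 1 for prefix-free code
Calculating: 2^(-1) + 2^(-1) + 2^(-1) + 2^(-3) + 2^(-3)
= 0.5 + 0.5 + 0.5 + 0.125 + 0.125
= 1.7500
Since 1.7500 > 1, prefix-free code does not exist


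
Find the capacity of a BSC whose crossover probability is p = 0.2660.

For BSC with error probability p:
C = 1 - H(p) where H(p) is binary entropy
H(0.2660) = -0.2660 × log₂(0.2660) - 0.7340 × log₂(0.7340)
H(p) = 0.8357
C = 1 - 0.8357 = 0.1643 bits/use


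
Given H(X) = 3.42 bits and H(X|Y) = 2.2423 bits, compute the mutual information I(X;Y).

I(X;Y) = H(X) - H(X|Y)
I(X;Y) = 3.42 - 2.2423 = 1.1777 bits


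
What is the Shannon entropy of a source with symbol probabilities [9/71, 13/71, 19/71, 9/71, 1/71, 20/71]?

H(X) = -Σ p(x) log₂ p(x)
  -9/71 × log₂(9/71) = 0.3777
  -13/71 × log₂(13/71) = 0.4485
  -19/71 × log₂(19/71) = 0.5089
  -9/71 × log₂(9/71) = 0.3777
  -1/71 × log₂(1/71) = 0.0866
  -20/71 × log₂(20/71) = 0.5149
H(X) = 2.3143 bits


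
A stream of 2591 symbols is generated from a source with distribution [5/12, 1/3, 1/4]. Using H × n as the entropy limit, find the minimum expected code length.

Entropy H = 1.5546 bits/symbol
Minimum bits = H × n = 1.5546 × 2591
= 4027.93 bits


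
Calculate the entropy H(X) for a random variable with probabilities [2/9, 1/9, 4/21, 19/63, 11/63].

H(X) = -Σ p(x) log₂ p(x)
  -2/9 × log₂(2/9) = 0.4822
  -1/9 × log₂(1/9) = 0.3522
  -4/21 × log₂(4/21) = 0.4557
  -19/63 × log₂(19/63) = 0.5216
  -11/63 × log₂(11/63) = 0.4396
H(X) = 2.2513 bits


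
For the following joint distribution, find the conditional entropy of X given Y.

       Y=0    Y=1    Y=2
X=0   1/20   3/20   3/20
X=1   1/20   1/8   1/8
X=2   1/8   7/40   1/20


H(X|Y) = Σ_y p(y) H(X|Y=y)
  p(Y=0) = 9/40, H(X|Y=0) = 1.4355
  p(Y=1) = 9/20, H(X|Y=1) = 1.5715
  p(Y=2) = 13/40, H(X|Y=2) = 1.4605
H(X|Y) = 0.2250×1.4355 + 0.4500×1.5715 + 0.3250×1.4605 = 1.5048 bits


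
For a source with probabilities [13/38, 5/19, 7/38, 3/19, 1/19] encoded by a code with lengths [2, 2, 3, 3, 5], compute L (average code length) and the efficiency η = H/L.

Average length L = Σ p_i × l_i = 2.5000 bits
Entropy H = 2.1299 bits
Efficiency η = H/L × 100% = 85.19%


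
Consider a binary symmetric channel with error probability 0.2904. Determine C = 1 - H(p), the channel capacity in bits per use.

For BSC with error probability p:
C = 1 - H(p) where H(p) is binary entropy
H(0.2904) = -0.2904 × log₂(0.2904) - 0.7096 × log₂(0.7096)
H(p) = 0.8692
C = 1 - 0.8692 = 0.1308 bits/use


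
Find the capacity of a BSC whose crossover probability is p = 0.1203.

For BSC with error probability p:
C = 1 - H(p) where H(p) is binary entropy
H(0.1203) = -0.1203 × log₂(0.1203) - 0.8797 × log₂(0.8797)
H(p) = 0.5302
C = 1 - 0.5302 = 0.4698 bits/use


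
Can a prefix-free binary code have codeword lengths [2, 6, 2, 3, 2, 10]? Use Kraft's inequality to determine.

Kraft inequality: Σ 2^(-l_i) ≤ 1 for prefix-free code
Calculating: 2^(-2) + 2^(-6) + 2^(-2) + 2^(-3) + 2^(-2) + 2^(-10)
= 0.25 + 0.015625 + 0.25 + 0.125 + 0.25 + 0.0009765625
= 0.8916
Since 0.8916 ≤ 1, prefix-free code exists


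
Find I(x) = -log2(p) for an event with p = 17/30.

Information content I(x) = -log₂(p(x))
I = -log₂(17/30) = -log₂(0.5667)
I = 0.8194 bits


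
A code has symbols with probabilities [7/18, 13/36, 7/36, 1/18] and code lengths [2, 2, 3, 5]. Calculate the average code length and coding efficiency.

Average length L = Σ p_i × l_i = 2.3611 bits
Entropy H = 1.7516 bits
Efficiency η = H/L × 100% = 74.18%


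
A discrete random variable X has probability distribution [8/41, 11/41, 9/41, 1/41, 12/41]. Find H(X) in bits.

H(X) = -Σ p(x) log₂ p(x)
  -8/41 × log₂(8/41) = 0.4600
  -11/41 × log₂(11/41) = 0.5093
  -9/41 × log₂(9/41) = 0.4802
  -1/41 × log₂(1/41) = 0.1307
  -12/41 × log₂(12/41) = 0.5188
H(X) = 2.0990 bits


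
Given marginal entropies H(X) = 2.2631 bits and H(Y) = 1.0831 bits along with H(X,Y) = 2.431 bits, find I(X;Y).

I(X;Y) = H(X) + H(Y) - H(X,Y)
I(X;Y) = 2.2631 + 1.0831 - 2.431 = 0.9152 bits


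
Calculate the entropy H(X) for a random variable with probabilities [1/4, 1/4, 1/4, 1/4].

H(X) = -Σ p(x) log₂ p(x)
  -1/4 × log₂(1/4) = 0.5000
  -1/4 × log₂(1/4) = 0.5000
  -1/4 × log₂(1/4) = 0.5000
  -1/4 × log₂(1/4) = 0.5000
H(X) = 2.0000 bits


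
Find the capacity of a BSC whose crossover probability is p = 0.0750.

For BSC with error probability p:
C = 1 - H(p) where H(p) is binary entropy
H(0.0750) = -0.0750 × log₂(0.0750) - 0.9250 × log₂(0.9250)
H(p) = 0.3843
C = 1 - 0.3843 = 0.6157 bits/use


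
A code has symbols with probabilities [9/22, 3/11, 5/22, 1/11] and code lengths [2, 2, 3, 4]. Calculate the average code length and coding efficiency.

Average length L = Σ p_i × l_i = 2.4091 bits
Entropy H = 1.8390 bits
Efficiency η = H/L × 100% = 76.34%


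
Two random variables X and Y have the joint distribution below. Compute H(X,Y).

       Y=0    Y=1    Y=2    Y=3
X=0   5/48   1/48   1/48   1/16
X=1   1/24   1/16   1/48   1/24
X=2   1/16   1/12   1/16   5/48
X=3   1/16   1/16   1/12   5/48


H(X,Y) = -Σ p(x,y) log₂ p(x,y)
  p(0,0)=5/48: -0.1042 × log₂(0.1042) = 0.3399
  p(0,1)=1/48: -0.0208 × log₂(0.0208) = 0.1164
  p(0,2)=1/48: -0.0208 × log₂(0.0208) = 0.1164
  p(0,3)=1/16: -0.0625 × log₂(0.0625) = 0.2500
  p(1,0)=1/24: -0.0417 × log₂(0.0417) = 0.1910
  p(1,1)=1/16: -0.0625 × log₂(0.0625) = 0.2500
  p(1,2)=1/48: -0.0208 × log₂(0.0208) = 0.1164
  p(1,3)=1/24: -0.0417 × log₂(0.0417) = 0.1910
  p(2,0)=1/16: -0.0625 × log₂(0.0625) = 0.2500
  p(2,1)=1/12: -0.0833 × log₂(0.0833) = 0.2987
  p(2,2)=1/16: -0.0625 × log₂(0.0625) = 0.2500
  p(2,3)=5/48: -0.1042 × log₂(0.1042) = 0.3399
  p(3,0)=1/16: -0.0625 × log₂(0.0625) = 0.2500
  p(3,1)=1/16: -0.0625 × log₂(0.0625) = 0.2500
  p(3,2)=1/12: -0.0833 × log₂(0.0833) = 0.2987
  p(3,3)=5/48: -0.1042 × log₂(0.1042) = 0.3399
H(X,Y) = 3.8483 bits


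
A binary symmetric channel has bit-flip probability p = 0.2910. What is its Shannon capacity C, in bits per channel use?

For BSC with error probability p:
C = 1 - H(p) where H(p) is binary entropy
H(0.2910) = -0.2910 × log₂(0.2910) - 0.7090 × log₂(0.7090)
H(p) = 0.8700
C = 1 - 0.8700 = 0.1300 bits/use


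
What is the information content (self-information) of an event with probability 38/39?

Information content I(x) = -log₂(p(x))
I = -log₂(38/39) = -log₂(0.9744)
I = 0.0375 bits


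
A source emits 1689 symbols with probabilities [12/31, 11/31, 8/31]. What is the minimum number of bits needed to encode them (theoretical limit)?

Entropy H = 1.5647 bits/symbol
Minimum bits = H × n = 1.5647 × 1689
= 2642.84 bits


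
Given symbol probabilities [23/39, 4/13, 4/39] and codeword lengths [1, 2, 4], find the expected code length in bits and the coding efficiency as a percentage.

Average length L = Σ p_i × l_i = 1.6154 bits
Entropy H = 1.3095 bits
Efficiency η = H/L × 100% = 81.06%


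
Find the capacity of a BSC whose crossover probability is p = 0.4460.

For BSC with error probability p:
C = 1 - H(p) where H(p) is binary entropy
H(0.4460) = -0.4460 × log₂(0.4460) - 0.5540 × log₂(0.5540)
H(p) = 0.9916
C = 1 - 0.9916 = 0.0084 bits/use


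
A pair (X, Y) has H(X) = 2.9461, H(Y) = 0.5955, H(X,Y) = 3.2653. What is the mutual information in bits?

I(X;Y) = H(X) + H(Y) - H(X,Y)
I(X;Y) = 2.9461 + 0.5955 - 3.2653 = 0.2763 bits


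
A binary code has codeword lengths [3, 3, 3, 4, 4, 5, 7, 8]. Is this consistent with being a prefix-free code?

Kraft inequality: Σ 2^(-l_i) ≤ 1 for prefix-free code
Calculating: 2^(-3) + 2^(-3) + 2^(-3) + 2^(-4) + 2^(-4) + 2^(-5) + 2^(-7) + 2^(-8)
= 0.125 + 0.125 + 0.125 + 0.0625 + 0.0625 + 0.03125 + 0.0078125 + 0.00390625
= 0.5430
Since 0.5430 ≤ 1, prefix-free code exists


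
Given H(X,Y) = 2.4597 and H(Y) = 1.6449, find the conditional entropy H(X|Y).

Chain rule: H(X,Y) = H(X|Y) + H(Y)
H(X|Y) = H(X,Y) - H(Y) = 2.4597 - 1.6449 = 0.8148 bits


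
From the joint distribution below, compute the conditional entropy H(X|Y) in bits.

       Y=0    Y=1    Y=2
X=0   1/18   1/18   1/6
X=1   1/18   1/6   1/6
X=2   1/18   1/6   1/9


H(X|Y) = Σ_y p(y) H(X|Y=y)
  p(Y=0) = 1/6, H(X|Y=0) = 1.5850
  p(Y=1) = 7/18, H(X|Y=1) = 1.4488
  p(Y=2) = 4/9, H(X|Y=2) = 1.5613
H(X|Y) = 0.1667×1.5850 + 0.3889×1.4488 + 0.4444×1.5613 = 1.5215 bits


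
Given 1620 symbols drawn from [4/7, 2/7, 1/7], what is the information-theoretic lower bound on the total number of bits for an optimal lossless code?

Entropy H = 1.3788 bits/symbol
Minimum bits = H × n = 1.3788 × 1620
= 2233.63 bits
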